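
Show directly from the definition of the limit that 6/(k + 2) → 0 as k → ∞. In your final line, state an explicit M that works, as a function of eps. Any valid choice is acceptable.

Let eps > 0. For k ≥ 1, |6/(k + 2) − 0| = 6/(k + 2) ≤ 6/k.
We need 6/k < eps, i.e. k > 6/eps.
Take M = 6/eps. If k > M then |6/(k + 2)| ≤ 6/k < eps.

M = 6/eps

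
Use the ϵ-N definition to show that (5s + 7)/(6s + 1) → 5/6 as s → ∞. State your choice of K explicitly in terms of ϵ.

K = (37/36)/ϵ

Let ϵ > 0. We seek K > 0 such that s > K implies |(5s + 7)/(6s + 1) − (5/6)| < ϵ.
(5s + 7)/(6s + 1) − (5/6) = (6(5s + 7) − 5(6s + 1)) / (6(6s + 1)) = 37/(6(6s + 1)).
For s > 0 we have 6s + 1 > 6s, so |(5s + 7)/(6s + 1) − (5/6)| = 37/(6(6s + 1)) < 37/(6·6s) = (37/36)/s.
Thus |(5s + 7)/(6s + 1) − (5/6)| < ϵ whenever s > (37/36)/ϵ.
Take K = (37/36)/ϵ. If s > K then |(5s + 7)/(6s + 1) − (5/6)| < (37/36)/s < ϵ.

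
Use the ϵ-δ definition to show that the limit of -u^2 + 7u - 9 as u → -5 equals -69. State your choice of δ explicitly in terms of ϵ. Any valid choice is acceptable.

Let ϵ > 0. We want δ > 0 such that 0 < |u + 5| < δ implies |(-u^2 + 7u - 9) + 69| < ϵ.
(-u^2 + 7u - 9) + 69 = -u^2 + 7u + 60 = (u + 5)(-u + 12).
So |(-u^2 + 7u - 9) + 69| = |u + 5|·|-u + 12|.
Require δ ≤ 1. Then |u + 5| < 1 gives |u| < 6, and by the triangle inequality |-u + 12| ≤ 6 + 12 = 18.
Hence |(-u^2 + 7u - 9) + 69| ≤ 18|u + 5| < ϵ provided |u + 5| < ϵ/18.
Take δ = min(1, ϵ/18). Then 0 < |u + 5| < δ gives both |u + 5| < 1 and |u + 5| < ϵ/18, so |(-u^2 + 7u - 9) + 69| < ϵ.

δ = min(1, ϵ/18)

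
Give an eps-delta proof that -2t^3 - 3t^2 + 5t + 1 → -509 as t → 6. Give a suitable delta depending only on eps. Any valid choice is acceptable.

Let eps > 0. We want delta > 0 such that 0 < |t − 6| < delta implies |(-2t^3 - 3t^2 + 5t + 1) + 509| < eps.
(-2t^3 - 3t^2 + 5t + 1) + 509 = -2t^3 - 3t^2 + 5t + 510 = (t − 6)(-2t^2 - 15t - 85).
So |(-2t^3 - 3t^2 + 5t + 1) + 509| = |t − 6|·|-2t^2 - 15t - 85|.
Require delta ≤ 1. Then |t − 6| < 1 gives |t| < 7, and by the triangle inequality |-2t^2 - 15t - 85| ≤ 2·7^2 + 15·7 + 85 = 288.
Hence |(-2t^3 - 3t^2 + 5t + 1) + 509| ≤ 288|t − 6| < eps provided |t − 6| < eps/288.
Choosing delta = min(1, eps/288) ensures both conditions, hence |(-2t^3 - 3t^2 + 5t + 1) + 509| < eps.

delta = min(1, eps/288)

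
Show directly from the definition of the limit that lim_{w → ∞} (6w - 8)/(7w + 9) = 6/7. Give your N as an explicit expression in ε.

Let ε > 0 be given. We seek N > 0 such that w > N implies |(6w - 8)/(7w + 9) − (6/7)| < ε.
(6w - 8)/(7w + 9) − (6/7) = (7(6w - 8) − 6(7w + 9)) / (7(7w + 9)) = -110/(7(7w + 9)).
For w > 0 we have 7w + 9 > 7w, so |(6w - 8)/(7w + 9) − (6/7)| = 110/(7(7w + 9)) < 110/(7·7w) = (110/49)/w.
Thus |(6w - 8)/(7w + 9) − (6/7)| < ε whenever w > (110/49)/ε.
Take N = (110/49)/ε. If w > N then |(6w - 8)/(7w + 9) − (6/7)| < (110/49)/w < ε.

N = (110/49)/ε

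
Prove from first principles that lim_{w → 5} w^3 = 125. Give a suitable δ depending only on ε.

Suppose ε > 0. We seek δ > 0 with 0 < |w − 5| < δ ⇒ |w^3 − 125| < ε.
Factor: w^3 − 125 = (w − 5)(w^2 + 5w + 25), so |w^3 − 125| = |w − 5|·|w^2 + 5w + 25|.
Restrict δ ≤ 1. Then |w − 5| < 1 gives |w| < 6, so by the triangle inequality |w^2 + 5w + 25| ≤ 6^2 + 5·6 + 25 = 91.
Hence |w^3 − 125| ≤ 91|w − 5|, which is < ε once |w − 5| < ε/91.
Take δ = min(1, ε/91). If 0 < |w − 5| < δ then both bounds hold and |w^3 − 125| ≤ 91|w − 5| < 91·(ε/91) = ε.

δ = min(1, ε/91)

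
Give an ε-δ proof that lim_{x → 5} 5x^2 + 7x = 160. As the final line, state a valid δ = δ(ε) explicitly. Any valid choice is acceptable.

δ = min(1, ε/62)

Fix ε > 0. We want δ > 0 such that 0 < |x − 5| < δ implies |(5x^2 + 7x) − 160| < ε.
(5x^2 + 7x) − 160 = 5x^2 + 7x - 160 = (x − 5)(5x + 32).
So |(5x^2 + 7x) − 160| = |x − 5|·|5x + 32|.
Assume first that |x − 5| < 1, so |x| < 6. Then |5x + 32| ≤ 5·6 + 32 = 62.
Hence |(5x^2 + 7x) − 160| ≤ 62|x − 5| < ε provided |x − 5| < ε/62.
Choosing δ = min(1, ε/62) ensures both conditions, hence |(5x^2 + 7x) − 160| < ε.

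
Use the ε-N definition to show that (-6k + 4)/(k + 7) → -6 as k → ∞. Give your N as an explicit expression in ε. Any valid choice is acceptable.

Fix ε > 0. For k ≥ 1, |(-6k + 4)/(k + 7) + 6| = |46|/((k + 7)) = 46/((k + 7)).
Since k + 7 ≥ k for k ≥ 1, this is ≤ 46/(k) = 46/k.
So |(-6k + 4)/(k + 7) + 6| < ε whenever k > 46/ε.
Take N = 46/ε. If k > N then |(-6k + 4)/(k + 7) + 6| ≤ 46/k < ε.

N = 46/ε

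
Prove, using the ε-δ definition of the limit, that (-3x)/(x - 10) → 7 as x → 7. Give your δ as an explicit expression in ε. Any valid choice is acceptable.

δ = min(3/2, (3/20)ε)

Suppose ε > 0. We want δ > 0 with 0 < |x − 7| < δ ⇒ |(-3x)/(x - 10) − 7| < ε.
Combining over a common denominator, (-3x)/(x - 10) − 7 = [(-3x)·(-3) − (-21)·(x - 10)] / [(-3)·(x - 10)] = 30(x − 7) / ((-3)(x - 10)).
So |(-3x)/(x - 10) − 7| = 30|x − 7| / (3·|x − 10|).
Require δ ≤ 3/2, so |x − 10| ≥ |-3| − |x − 7| > 3 − 3/2 = 3/2.
Hence |(-3x)/(x - 10) − 7| < 30|x − 7|/(3·(3/2)) = (20/3)|x − 7|, which is < ε once |x − 7| < (3/20)ε.
Take δ = min(3/2, (3/20)ε). Then 0 < |x − 7| < δ forces both bounds, so |(-3x)/(x - 10) − 7| < ε.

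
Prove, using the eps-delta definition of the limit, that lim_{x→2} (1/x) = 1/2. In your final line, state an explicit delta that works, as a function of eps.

Fix eps > 0. We seek delta > 0 such that 0 < |x − 2| < delta implies |1/x − (1/2)| < eps.
|1/x − (1/2)| = |2 − x|/(2·|x|) = |x − 2|/(2|x|).
Require delta ≤ 1 so that |x| > 2 − 1 = 1, hence 2|x| > 2.
Then |1/x − (1/2)| < |x − 2|/2, which is < eps when |x − 2| < 2eps.
Take delta = min(1, 2eps). Then 0 < |x − 2| < delta gives both |x − 2| < 1 and |x − 2| < 2eps, so |1/x − (1/2)| < eps.

delta = min(1, 2eps)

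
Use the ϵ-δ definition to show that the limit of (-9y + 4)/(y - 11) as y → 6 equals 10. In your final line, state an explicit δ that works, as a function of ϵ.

δ = min(5/2, (5/38)ϵ)

Let ϵ > 0 be given. We want δ > 0 with 0 < |y − 6| < δ ⇒ |(-9y + 4)/(y - 11) − 10| < ϵ.
Combining over a common denominator, (-9y + 4)/(y - 11) − 10 = [(-9y + 4)·(-5) − (-50)·(y - 11)] / [(-5)·(y - 11)] = 95(y − 6) / ((-5)(y - 11)).
So |(-9y + 4)/(y - 11) − 10| = 95|y − 6| / (5·|y − 11|).
Require δ ≤ 5/2, so |y − 11| ≥ |-5| − |y − 6| > 5 − 5/2 = 5/2.
Hence |(-9y + 4)/(y - 11) − 10| < 95|y − 6|/(5·(5/2)) = (38/5)|y − 6|, which is < ϵ once |y − 6| < (5/38)ϵ.
Take δ = min(5/2, (5/38)ϵ). Then 0 < |y − 6| < δ forces both bounds, so |(-9y + 4)/(y - 11) − 10| < ϵ.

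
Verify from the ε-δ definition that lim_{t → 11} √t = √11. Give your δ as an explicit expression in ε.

Suppose ε > 0. We want δ > 0 such that 0 < |t − 11| < δ implies |√t − √11| < ε.
Rationalise: √t − √11 = (t − 11)/(√t + √11), so |√t − √11| = |t − 11|/(√t + √11).
Restrict δ ≤ 11 so that |t − 11| < 11 forces t > 0, and then √t + √11 > √11.
Hence |√t − √11| < |t − 11|/√11, which is < ε once |t − 11| < √11·ε.
Take δ = min(11, √11·ε). If 0 < |t − 11| < δ then t > 0 and |√t − √11| < |t − 11|/√11 < ε.

δ = min(11, √11·ε)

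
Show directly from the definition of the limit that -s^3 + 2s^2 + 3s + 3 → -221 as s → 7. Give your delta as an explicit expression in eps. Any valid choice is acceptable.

Fix eps > 0. We want delta > 0 such that 0 < |s − 7| < delta implies |(-s^3 + 2s^2 + 3s + 3) + 221| < eps.
(-s^3 + 2s^2 + 3s + 3) + 221 = -s^3 + 2s^2 + 3s + 224 = (s − 7)(-s^2 - 5s - 32).
So |(-s^3 + 2s^2 + 3s + 3) + 221| = |s − 7|·|-s^2 - 5s - 32|.
Require delta ≤ 1. Then |s − 7| < 1 gives |s| < 8, and by the triangle inequality |-s^2 - 5s - 32| ≤ 8^2 + 5·8 + 32 = 136.
Hence |(-s^3 + 2s^2 + 3s + 3) + 221| ≤ 136|s − 7| < eps provided |s − 7| < eps/136.
Choosing delta = min(1, eps/136) ensures both conditions, hence |(-s^3 + 2s^2 + 3s + 3) + 221| < eps.

delta = min(1, eps/136)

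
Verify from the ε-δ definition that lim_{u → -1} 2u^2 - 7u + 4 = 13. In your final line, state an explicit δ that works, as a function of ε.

δ = min(2, ε/15)

Fix ε > 0. We want δ > 0 such that 0 < |u + 1| < δ implies |(2u^2 - 7u + 4) − 13| < ε.
(2u^2 - 7u + 4) − 13 = 2u^2 - 7u - 9 = (u + 1)(2u - 9).
So |(2u^2 - 7u + 4) − 13| = |u + 1|·|2u - 9|.
Require δ ≤ 2. Then |u + 1| < 2 gives |u| < 3, and by the triangle inequality |2u - 9| ≤ 2·3 + 9 = 15.
Hence |(2u^2 - 7u + 4) − 13| ≤ 15|u + 1| < ε provided |u + 1| < ε/15.
Take δ = min(2, ε/15). Then 0 < |u + 1| < δ gives both |u + 1| < 2 and |u + 1| < ε/15, so |(2u^2 - 7u + 4) − 13| < ε.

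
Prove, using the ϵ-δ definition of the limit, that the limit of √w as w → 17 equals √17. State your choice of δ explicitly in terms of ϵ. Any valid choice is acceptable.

Let ϵ > 0 be given. We want δ > 0 such that 0 < |w − 17| < δ implies |√w − √17| < ϵ.
Rationalise: √w − √17 = (w − 17)/(√w + √17), so |√w − √17| = |w − 17|/(√w + √17).
Restrict δ ≤ 17 so that |w − 17| < 17 forces w > 0, and then √w + √17 > √17.
Hence |√w − √17| < |w − 17|/√17, which is < ϵ once |w − 17| < √17·ϵ.
Take δ = min(17, √17·ϵ). If 0 < |w − 17| < δ then w > 0 and |√w − √17| < |w − 17|/√17 < ϵ.

δ = min(17, √17·ϵ)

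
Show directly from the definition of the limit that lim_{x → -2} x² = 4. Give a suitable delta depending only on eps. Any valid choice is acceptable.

Suppose eps > 0. We seek delta > 0 with 0 < |x + 2| < delta ⇒ |x² − 4| < eps.
Factor: x² − 4 = (x + 2)(x - 2), so |x² − 4| = |x + 2|·|x - 2|.
Restrict delta ≤ 2. Then |x + 2| < 2 gives |x| < 4, so by the triangle inequality |x - 2| ≤ 4 + 2 = 6.
Hence |x² − 4| ≤ 6|x + 2|, which is < eps once |x + 2| < eps/6.
Take delta = min(2, eps/6). If 0 < |x + 2| < delta then both bounds hold and |x² − 4| ≤ 6|x + 2| < 6·(eps/6) = eps.

delta = min(2, eps/6)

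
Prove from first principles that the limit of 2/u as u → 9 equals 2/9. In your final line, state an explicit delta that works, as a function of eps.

delta = min(9/2, (81/4)eps)

Fix eps > 0. We seek delta > 0 such that 0 < |u − 9| < delta implies |2/u − (2/9)| < eps.
|2/u − (2/9)| = 2·|9 − u|/(9·|u|) = 2|u − 9|/(9|u|).
Require delta ≤ 9/2 so that |u| > 9 − 9/2 = 9/2, hence 9|u| > 81/2.
Then |2/u − (2/9)| < 2|u − 9|/(81/2), which is < eps when |u − 9| < (81/4)eps.
Take delta = min(9/2, (81/4)eps). Then 0 < |u − 9| < delta gives both |u − 9| < 9/2 and |u − 9| < (81/4)eps, so |2/u − (2/9)| < eps.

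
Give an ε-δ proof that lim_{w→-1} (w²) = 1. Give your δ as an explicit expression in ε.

Let ε > 0 be given. We seek δ > 0 with 0 < |w + 1| < δ ⇒ |w² − 1| < ε.
Factor: w² − 1 = (w + 1)(w - 1), so |w² − 1| = |w + 1|·|w - 1|.
Impose δ ≤ 1 so that |w| < 2; then |w - 1| ≤ 3.
Hence |w² − 1| ≤ 3|w + 1|, which is < ε once |w + 1| < ε/3.
Take δ = min(1, ε/3). If 0 < |w + 1| < δ then both bounds hold and |w² − 1| ≤ 3|w + 1| < 3·(ε/3) = ε.

δ = min(1, ε/3)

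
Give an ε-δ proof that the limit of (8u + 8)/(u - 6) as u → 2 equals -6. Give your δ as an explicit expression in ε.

Fix ε > 0. We want δ > 0 with 0 < |u − 2| < δ ⇒ |(8u + 8)/(u - 6) + 6| < ε.
Combining over a common denominator, (8u + 8)/(u - 6) + 6 = [(8u + 8)·(-4) − 24·(u - 6)] / [(-4)·(u - 6)] = -56(u − 2) / ((-4)(u - 6)).
So |(8u + 8)/(u - 6) + 6| = 56|u − 2| / (4·|u − 6|).
Restrict δ ≤ 2. Then |u − 2| < 2 gives |u − 6| = |(u − 2) + (-4)| ≥ 4 − 2 = 2.
Hence |(8u + 8)/(u - 6) + 6| < 56|u − 2|/(4·2) = 7|u − 2|, which is < ε once |u − 2| < (1/7)ε.
Take δ = min(2, (1/7)ε). Then 0 < |u − 2| < δ forces both bounds, so |(8u + 8)/(u - 6) + 6| < ε.

δ = min(2, (1/7)ε)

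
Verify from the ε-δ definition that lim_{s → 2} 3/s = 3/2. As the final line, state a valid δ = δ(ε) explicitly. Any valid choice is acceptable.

Let ε > 0. We seek δ > 0 such that 0 < |s − 2| < δ implies |3/s − (3/2)| < ε.
|3/s − (3/2)| = 3·|2 − s|/(2·|s|) = 3|s − 2|/(2|s|).
Require δ ≤ 1 so that |s| > 2 − 1 = 1, hence 2|s| > 2.
Then |3/s − (3/2)| < 3|s − 2|/2, which is < ε when |s − 2| < (2/3)ε.
Take δ = min(1, (2/3)ε). Then 0 < |s − 2| < δ gives both |s − 2| < 1 and |s − 2| < (2/3)ε, so |3/s − (3/2)| < ε.

δ = min(1, (2/3)ε)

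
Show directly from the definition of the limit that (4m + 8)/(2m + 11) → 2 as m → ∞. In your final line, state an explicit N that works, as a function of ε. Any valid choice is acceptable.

N = 7/ε

Let ε > 0 be given. For m ≥ 1, |(4m + 8)/(2m + 11) − 2| = |-28|/(2(2m + 11)) = 28/(2(2m + 11)).
Since 2m + 11 ≥ 2m for m ≥ 1, this is ≤ 28/(2·2m) = 7/m.
So |(4m + 8)/(2m + 11) − 2| < ε whenever m > 7/ε.
Take N = 7/ε. If m > N then |(4m + 8)/(2m + 11) − 2| ≤ 7/m < ε.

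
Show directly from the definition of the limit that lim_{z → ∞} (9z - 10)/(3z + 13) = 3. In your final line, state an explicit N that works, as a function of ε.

Let ε > 0. We seek N > 0 such that z > N implies |(9z - 10)/(3z + 13) − 3| < ε.
(9z - 10)/(3z + 13) − 3 = (3(9z - 10) − 9(3z + 13)) / (3(3z + 13)) = -147/(3(3z + 13)).
For z > 0 we have 3z + 13 > 3z, so |(9z - 10)/(3z + 13) − 3| = 147/(3(3z + 13)) < 147/(3·3z) = (49/3)/z.
Thus |(9z - 10)/(3z + 13) − 3| < ε whenever z > (49/3)/ε.
Take N = (49/3)/ε. If z > N then |(9z - 10)/(3z + 13) − 3| < (49/3)/z < ε.

N = (49/3)/ε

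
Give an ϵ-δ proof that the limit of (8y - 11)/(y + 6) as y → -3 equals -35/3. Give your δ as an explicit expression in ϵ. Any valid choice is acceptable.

δ = min(3/2, (9/118)ϵ)

Let ϵ > 0 be given. We want δ > 0 with 0 < |y + 3| < δ ⇒ |(8y - 11)/(y + 6) + 35/3| < ϵ.
Combining over a common denominator, (8y - 11)/(y + 6) + 35/3 = [(8y - 11)·3 − (-35)·(y + 6)] / [3·(y + 6)] = 59(y + 3) / (3(y + 6)).
So |(8y - 11)/(y + 6) + 35/3| = 59|y + 3| / (3·|y + 6|).
Require δ ≤ 3/2, so |y + 6| ≥ |3| − |y + 3| > 3 − 3/2 = 3/2.
Hence |(8y - 11)/(y + 6) + 35/3| < 59|y + 3|/(3·(3/2)) = (118/9)|y + 3|, which is < ϵ once |y + 3| < (9/118)ϵ.
Take δ = min(3/2, (9/118)ϵ). Then 0 < |y + 3| < δ forces both bounds, so |(8y - 11)/(y + 6) + 35/3| < ϵ.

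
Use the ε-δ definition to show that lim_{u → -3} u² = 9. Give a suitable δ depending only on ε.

Let ε > 0. We seek δ > 0 with 0 < |u + 3| < δ ⇒ |u² − 9| < ε.
Factor: u² − 9 = (u + 3)(u - 3), so |u² − 9| = |u + 3|·|u - 3|.
Impose δ ≤ 1 so that |u| < 4; then |u - 3| ≤ 7.
Hence |u² − 9| ≤ 7|u + 3|, which is < ε once |u + 3| < ε/7.
Take δ = min(1, ε/7). If 0 < |u + 3| < δ then both bounds hold and |u² − 9| ≤ 7|u + 3| < 7·(ε/7) = ε.

δ = min(1, ε/7)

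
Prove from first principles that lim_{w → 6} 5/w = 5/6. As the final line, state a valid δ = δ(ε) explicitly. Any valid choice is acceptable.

Let ε > 0 be given. We seek δ > 0 such that 0 < |w − 6| < δ implies |5/w − (5/6)| < ε.
|5/w − (5/6)| = 5·|6 − w|/(6·|w|) = 5|w − 6|/(6|w|).
Require δ ≤ 3 so that |w| > 6 − 3 = 3, hence 6|w| > 18.
Then |5/w − (5/6)| < 5|w − 6|/18, which is < ε when |w − 6| < (18/5)ε.
Take δ = min(3, (18/5)ε). Then 0 < |w − 6| < δ gives both |w − 6| < 3 and |w − 6| < (18/5)ε, so |5/w − (5/6)| < ε.

δ = min(3, (18/5)ε)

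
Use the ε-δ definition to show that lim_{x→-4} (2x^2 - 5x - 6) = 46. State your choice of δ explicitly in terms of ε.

δ = min(1, ε/23)

Fix ε > 0. We want δ > 0 such that 0 < |x + 4| < δ implies |(2x^2 - 5x - 6) − 46| < ε.
(2x^2 - 5x - 6) − 46 = 2x^2 - 5x - 52 = (x + 4)(2x - 13).
So |(2x^2 - 5x - 6) − 46| = |x + 4|·|2x - 13|.
Require δ ≤ 1. Then |x + 4| < 1 gives |x| < 5, and by the triangle inequality |2x - 13| ≤ 2·5 + 13 = 23.
Hence |(2x^2 - 5x - 6) − 46| ≤ 23|x + 4| < ε provided |x + 4| < ε/23.
Take δ = min(1, ε/23). Then 0 < |x + 4| < δ gives both |x + 4| < 1 and |x + 4| < ε/23, so |(2x^2 - 5x - 6) − 46| < ε.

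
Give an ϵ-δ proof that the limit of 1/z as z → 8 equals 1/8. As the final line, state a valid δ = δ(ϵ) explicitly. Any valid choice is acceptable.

δ = min(4, 32ϵ)

Suppose ϵ > 0. We seek δ > 0 such that 0 < |z − 8| < δ implies |1/z − (1/8)| < ϵ.
|1/z − (1/8)| = |8 − z|/(8·|z|) = |z − 8|/(8|z|).
Restrict δ ≤ 4. Then |z − 8| < 4 gives |z| > 4, so 8|z| > 32.
Then |1/z − (1/8)| < |z − 8|/32, which is < ϵ when |z − 8| < 32ϵ.
Take δ = min(4, 32ϵ). Then 0 < |z − 8| < δ gives both |z − 8| < 4 and |z − 8| < 32ϵ, so |1/z − (1/8)| < ϵ.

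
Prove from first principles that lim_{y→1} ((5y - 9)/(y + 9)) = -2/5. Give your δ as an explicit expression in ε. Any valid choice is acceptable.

δ = min(5, (25/27)ε)

Let ε > 0 be given. We want δ > 0 with 0 < |y − 1| < δ ⇒ |(5y - 9)/(y + 9) + 2/5| < ε.
Combining over a common denominator, (5y - 9)/(y + 9) + 2/5 = [(5y - 9)·10 − (-4)·(y + 9)] / [10·(y + 9)] = 54(y − 1) / (10(y + 9)).
So |(5y - 9)/(y + 9) + 2/5| = 54|y − 1| / (10·|y + 9|).
Restrict δ ≤ 5. Then |y − 1| < 5 gives |y + 9| = |(y − 1) + 10| ≥ 10 − 5 = 5.
Hence |(5y - 9)/(y + 9) + 2/5| < 54|y − 1|/(10·5) = (27/25)|y − 1|, which is < ε once |y − 1| < (25/27)ε.
Take δ = min(5, (25/27)ε). Then 0 < |y − 1| < δ forces both bounds, so |(5y - 9)/(y + 9) + 2/5| < ε.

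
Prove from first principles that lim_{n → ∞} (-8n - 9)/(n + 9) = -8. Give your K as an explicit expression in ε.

Fix ε > 0. For n ≥ 1, |(-8n - 9)/(n + 9) + 8| = |63|/((n + 9)) = 63/((n + 9)).
Since n + 9 ≥ n for n ≥ 1, this is ≤ 63/(n) = 63/n.
So |(-8n - 9)/(n + 9) + 8| < ε whenever n > 63/ε.
Take K = 63/ε. If n > K then |(-8n - 9)/(n + 9) + 8| ≤ 63/n < ε.

K = 63/ε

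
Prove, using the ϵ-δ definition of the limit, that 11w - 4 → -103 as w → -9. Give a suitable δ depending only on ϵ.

Suppose ϵ > 0. We need δ > 0 so that 0 < |w + 9| < δ implies |(11w - 4) + 103| < ϵ.
|(11w - 4) + 103| = |11w + 99| = 11|w + 9|.
Thus it suffices that |w + 9| < ϵ/11.
Take δ = ϵ/11. If 0 < |w + 9| < δ then |(11w - 4) + 103| = 11|w + 9| < 11·(ϵ/11) = ϵ.

δ = ϵ/11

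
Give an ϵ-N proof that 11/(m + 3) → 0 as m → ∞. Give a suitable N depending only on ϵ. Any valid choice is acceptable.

N = 11/ϵ

Fix ϵ > 0. For m ≥ 1, |11/(m + 3) − 0| = 11/(m + 3) ≤ 11/m.
We need 11/m < ϵ, i.e. m > 11/ϵ.
Take N = 11/ϵ. If m > N then |11/(m + 3)| ≤ 11/m < ϵ.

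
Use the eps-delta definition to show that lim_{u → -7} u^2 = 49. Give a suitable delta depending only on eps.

delta = min(1, eps/15)

Let eps > 0. We seek delta > 0 with 0 < |u + 7| < delta ⇒ |u^2 − 49| < eps.
Factor: u^2 − 49 = (u + 7)(u - 7), so |u^2 − 49| = |u + 7|·|u - 7|.
Restrict delta ≤ 1. Then |u + 7| < 1 gives |u| < 8, so by the triangle inequality |u - 7| ≤ 8 + 7 = 15.
Hence |u^2 − 49| ≤ 15|u + 7|, which is < eps once |u + 7| < eps/15.
Take delta = min(1, eps/15). If 0 < |u + 7| < delta then both bounds hold and |u^2 − 49| ≤ 15|u + 7| < 15·(eps/15) = eps.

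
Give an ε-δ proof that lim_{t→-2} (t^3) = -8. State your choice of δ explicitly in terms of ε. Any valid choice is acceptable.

Let ε > 0 be given. We seek δ > 0 with 0 < |t + 2| < δ ⇒ |t^3 + 8| < ε.
Factor: t^3 + 8 = (t + 2)(t^2 - 2t + 4), so |t^3 + 8| = |t + 2|·|t^2 - 2t + 4|.
Restrict δ ≤ 2. Then |t + 2| < 2 gives |t| < 4, so by the triangle inequality |t^2 - 2t + 4| ≤ 4^2 + 2·4 + 4 = 28.
Hence |t^3 + 8| ≤ 28|t + 2|, which is < ε once |t + 2| < ε/28.
Take δ = min(2, ε/28). If 0 < |t + 2| < δ then both bounds hold and |t^3 + 8| ≤ 28|t + 2| < 28·(ε/28) = ε.

δ = min(2, ε/28)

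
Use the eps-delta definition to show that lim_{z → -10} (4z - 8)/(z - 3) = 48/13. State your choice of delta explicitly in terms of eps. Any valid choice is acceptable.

Fix eps > 0. We want delta > 0 with 0 < |z + 10| < delta ⇒ |(4z - 8)/(z - 3) − (48/13)| < eps.
Combining over a common denominator, (4z - 8)/(z - 3) − (48/13) = [(4z - 8)·(-13) − (-48)·(z - 3)] / [(-13)·(z - 3)] = -4(z + 10) / ((-13)(z - 3)).
So |(4z - 8)/(z - 3) − (48/13)| = 4|z + 10| / (13·|z − 3|).
Require delta ≤ 13/2, so |z − 3| ≥ |-13| − |z + 10| > 13 − 13/2 = 13/2.
Hence |(4z - 8)/(z - 3) − (48/13)| < 4|z + 10|/(13·(13/2)) = (8/169)|z + 10|, which is < eps once |z + 10| < (169/8)eps.
Take delta = min(13/2, (169/8)eps). Then 0 < |z + 10| < delta forces both bounds, so |(4z - 8)/(z - 3) − (48/13)| < eps.

delta = min(13/2, (169/8)eps)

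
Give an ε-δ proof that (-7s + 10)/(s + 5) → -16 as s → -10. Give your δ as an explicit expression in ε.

δ = min(5/2, (5/18)ε)

Fix ε > 0. We want δ > 0 with 0 < |s + 10| < δ ⇒ |(-7s + 10)/(s + 5) + 16| < ε.
Combining over a common denominator, (-7s + 10)/(s + 5) + 16 = [(-7s + 10)·(-5) − 80·(s + 5)] / [(-5)·(s + 5)] = -45(s + 10) / ((-5)(s + 5)).
So |(-7s + 10)/(s + 5) + 16| = 45|s + 10| / (5·|s + 5|).
Require δ ≤ 5/2, so |s + 5| ≥ |-5| − |s + 10| > 5 − 5/2 = 5/2.
Hence |(-7s + 10)/(s + 5) + 16| < 45|s + 10|/(5·(5/2)) = (18/5)|s + 10|, which is < ε once |s + 10| < (5/18)ε.
Take δ = min(5/2, (5/18)ε). Then 0 < |s + 10| < δ forces both bounds, so |(-7s + 10)/(s + 5) + 16| < ε.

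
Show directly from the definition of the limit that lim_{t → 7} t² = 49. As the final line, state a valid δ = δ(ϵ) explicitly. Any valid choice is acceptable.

Fix ϵ > 0. We seek δ > 0 with 0 < |t − 7| < δ ⇒ |t² − 49| < ϵ.
Factor: t² − 49 = (t − 7)(t + 7), so |t² − 49| = |t − 7|·|t + 7|.
Restrict δ ≤ 1. Then |t − 7| < 1 gives |t| < 8, so by the triangle inequality |t + 7| ≤ 8 + 7 = 15.
Hence |t² − 49| ≤ 15|t − 7|, which is < ϵ once |t − 7| < ϵ/15.
Take δ = min(1, ϵ/15). If 0 < |t − 7| < δ then both bounds hold and |t² − 49| ≤ 15|t − 7| < 15·(ϵ/15) = ϵ.

δ = min(1, ϵ/15)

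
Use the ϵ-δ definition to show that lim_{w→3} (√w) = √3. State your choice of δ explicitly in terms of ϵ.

Let ϵ > 0 be given. We want δ > 0 such that 0 < |w − 3| < δ implies |√w − √3| < ϵ.
Rationalise: √w − √3 = (w − 3)/(√w + √3), so |√w − √3| = |w − 3|/(√w + √3).
Restrict δ ≤ 3 so that |w − 3| < 3 forces w > 0, and then √w + √3 > √3.
Hence |√w − √3| < |w − 3|/√3, which is < ϵ once |w − 3| < √3·ϵ.
Take δ = min(3, √3·ϵ). If 0 < |w − 3| < δ then w > 0 and |√w − √3| < |w − 3|/√3 < ϵ.

δ = min(3, √3·ϵ)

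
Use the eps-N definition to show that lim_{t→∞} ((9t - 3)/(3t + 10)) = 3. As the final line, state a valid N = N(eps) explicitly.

N = 11/eps

Fix eps > 0. We seek N > 0 such that t > N implies |(9t - 3)/(3t + 10) − 3| < eps.
(9t - 3)/(3t + 10) − 3 = (3(9t - 3) − 9(3t + 10)) / (3(3t + 10)) = -99/(3(3t + 10)).
For t > 0 we have 3t + 10 > 3t, so |(9t - 3)/(3t + 10) − 3| = 99/(3(3t + 10)) < 99/(3·3t) = 11/t.
Thus |(9t - 3)/(3t + 10) − 3| < eps whenever t > 11/eps.
Take N = 11/eps. If t > N then |(9t - 3)/(3t + 10) − 3| < 11/t < eps.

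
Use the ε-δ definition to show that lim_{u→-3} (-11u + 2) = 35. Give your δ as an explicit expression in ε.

Let ε > 0. We need δ > 0 so that 0 < |u + 3| < δ implies |(-11u + 2) − 35| < ε.
|(-11u + 2) − 35| = |-11u - 33| = 11|u + 3|.
Thus it suffices that |u + 3| < ε/11.
Take δ = ε/11. If 0 < |u + 3| < δ then |(-11u + 2) − 35| = 11|u + 3| < 11·(ε/11) = ε.

δ = ε/11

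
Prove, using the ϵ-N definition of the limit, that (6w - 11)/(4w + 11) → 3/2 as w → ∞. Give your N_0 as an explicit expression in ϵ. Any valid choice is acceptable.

Let ϵ > 0. We seek N_0 > 0 such that w > N_0 implies |(6w - 11)/(4w + 11) − (3/2)| < ϵ.
(6w - 11)/(4w + 11) − (3/2) = (4(6w - 11) − 6(4w + 11)) / (4(4w + 11)) = -110/(4(4w + 11)).
For w > 0 we have 4w + 11 > 4w, so |(6w - 11)/(4w + 11) − (3/2)| = 110/(4(4w + 11)) < 110/(4·4w) = (55/8)/w.
Thus |(6w - 11)/(4w + 11) − (3/2)| < ϵ whenever w > (55/8)/ϵ.
Take N_0 = (55/8)/ϵ. If w > N_0 then |(6w - 11)/(4w + 11) − (3/2)| < (55/8)/w < ϵ.

N_0 = (55/8)/ϵ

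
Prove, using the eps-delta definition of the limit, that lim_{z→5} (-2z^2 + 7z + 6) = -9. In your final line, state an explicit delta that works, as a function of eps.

Let eps > 0 be given. We want delta > 0 such that 0 < |z − 5| < delta implies |(-2z^2 + 7z + 6) + 9| < eps.
(-2z^2 + 7z + 6) + 9 = -2z^2 + 7z + 15 = (z − 5)(-2z - 3).
So |(-2z^2 + 7z + 6) + 9| = |z − 5|·|-2z - 3|.
Require delta ≤ 2. Then |z − 5| < 2 gives |z| < 7, and by the triangle inequality |-2z - 3| ≤ 2·7 + 3 = 17.
Hence |(-2z^2 + 7z + 6) + 9| ≤ 17|z − 5| < eps provided |z − 5| < eps/17.
Choosing delta = min(2, eps/17) ensures both conditions, hence |(-2z^2 + 7z + 6) + 9| < eps.

delta = min(2, eps/17)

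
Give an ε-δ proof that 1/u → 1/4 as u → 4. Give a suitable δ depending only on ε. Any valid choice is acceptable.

δ = min(2, 8ε)

Let ε > 0. We seek δ > 0 such that 0 < |u − 4| < δ implies |1/u − (1/4)| < ε.
|1/u − (1/4)| = |4 − u|/(4·|u|) = |u − 4|/(4|u|).
Restrict δ ≤ 2. Then |u − 4| < 2 gives |u| > 2, so 4|u| > 8.
Then |1/u − (1/4)| < |u − 4|/8, which is < ε when |u − 4| < 8ε.
Take δ = min(2, 8ε). Then 0 < |u − 4| < δ gives both |u − 4| < 2 and |u − 4| < 8ε, so |1/u − (1/4)| < ε.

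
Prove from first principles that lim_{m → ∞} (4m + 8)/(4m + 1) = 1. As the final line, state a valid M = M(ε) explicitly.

M = (7/4)/ε

Suppose ε > 0. For m ≥ 1, |(4m + 8)/(4m + 1) − 1| = |28|/(4(4m + 1)) = 28/(4(4m + 1)).
Since 4m + 1 ≥ 4m for m ≥ 1, this is ≤ 28/(4·4m) = (7/4)/m.
So |(4m + 8)/(4m + 1) − 1| < ε whenever m > (7/4)/ε.
Take M = (7/4)/ε. If m > M then |(4m + 8)/(4m + 1) − 1| ≤ (7/4)/m < ε.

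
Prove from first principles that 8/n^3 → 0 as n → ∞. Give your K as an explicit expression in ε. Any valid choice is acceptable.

Fix ε > 0. For n ≥ 1, |8/n^3 − 0| = 8/n^3.
8/n^3 < ε ⇔ n^3 > 8/ε ⇔ n > (8/ε)^{1/3}.
Take K = (8/ε)^{1/3}. Then n > K implies 8/n^3 < ε.

K = (8/ε)^{1/3}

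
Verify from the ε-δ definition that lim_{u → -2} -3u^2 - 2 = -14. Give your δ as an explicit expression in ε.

Suppose ε > 0. We want δ > 0 such that 0 < |u + 2| < δ implies |(-3u^2 - 2) + 14| < ε.
(-3u^2 - 2) + 14 = -3u^2 + 12 = (u + 2)(-3u + 6).
So |(-3u^2 - 2) + 14| = |u + 2|·|-3u + 6|.
Require δ ≤ 1. Then |u + 2| < 1 gives |u| < 3, and by the triangle inequality |-3u + 6| ≤ 3·3 + 6 = 15.
Hence |(-3u^2 - 2) + 14| ≤ 15|u + 2| < ε provided |u + 2| < ε/15.
Take δ = min(1, ε/15). Then 0 < |u + 2| < δ gives both |u + 2| < 1 and |u + 2| < ε/15, so |(-3u^2 - 2) + 14| < ε.

δ = min(1, ε/15)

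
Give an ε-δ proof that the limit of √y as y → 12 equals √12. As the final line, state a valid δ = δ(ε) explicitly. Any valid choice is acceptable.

Let ε > 0 be given. We want δ > 0 such that 0 < |y − 12| < δ implies |√y − √12| < ε.
Rationalise: √y − √12 = (y − 12)/(√y + √12), so |√y − √12| = |y − 12|/(√y + √12).
Restrict δ ≤ 12 so that |y − 12| < 12 forces y > 0, and then √y + √12 > √12.
Hence |√y − √12| < |y − 12|/√12, which is < ε once |y − 12| < √12·ε.
Take δ = min(12, √12·ε). If 0 < |y − 12| < δ then y > 0 and |√y − √12| < |y − 12|/√12 < ε.

δ = min(12, √12·ε)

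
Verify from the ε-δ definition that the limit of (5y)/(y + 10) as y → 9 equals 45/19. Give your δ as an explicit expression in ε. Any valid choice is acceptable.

δ = min(19/2, (361/100)ε)

Let ε > 0 be given. We want δ > 0 with 0 < |y − 9| < δ ⇒ |(5y)/(y + 10) − (45/19)| < ε.
Combining over a common denominator, (5y)/(y + 10) − (45/19) = [(5y)·19 − 45·(y + 10)] / [19·(y + 10)] = 50(y − 9) / (19(y + 10)).
So |(5y)/(y + 10) − (45/19)| = 50|y − 9| / (19·|y + 10|).
Require δ ≤ 19/2, so |y + 10| ≥ |19| − |y − 9| > 19 − 19/2 = 19/2.
Hence |(5y)/(y + 10) − (45/19)| < 50|y − 9|/(19·(19/2)) = (100/361)|y − 9|, which is < ε once |y − 9| < (361/100)ε.
Take δ = min(19/2, (361/100)ε). Then 0 < |y − 9| < δ forces both bounds, so |(5y)/(y + 10) − (45/19)| < ε.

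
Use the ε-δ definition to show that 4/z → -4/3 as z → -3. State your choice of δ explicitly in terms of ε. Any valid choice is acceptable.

δ = min(3/2, (9/8)ε)

Fix ε > 0. We seek δ > 0 such that 0 < |z + 3| < δ implies |4/z + 4/3| < ε.
|4/z + 4/3| = 4·|-3 − z|/(3·|z|) = 4|z + 3|/(3|z|).
Require δ ≤ 3/2 so that |z| > 3 − 3/2 = 3/2, hence 3|z| > 9/2.
Then |4/z + 4/3| < 4|z + 3|/(9/2), which is < ε when |z + 3| < (9/8)ε.
Take δ = min(3/2, (9/8)ε). Then 0 < |z + 3| < δ gives both |z + 3| < 3/2 and |z + 3| < (9/8)ε, so |4/z + 4/3| < ε.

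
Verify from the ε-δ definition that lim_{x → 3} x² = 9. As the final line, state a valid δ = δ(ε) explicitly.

δ = min(1, ε/7)

Suppose ε > 0. We seek δ > 0 with 0 < |x − 3| < δ ⇒ |x² − 9| < ε.
Factor: x² − 9 = (x − 3)(x + 3), so |x² − 9| = |x − 3|·|x + 3|.
Impose δ ≤ 1 so that |x| < 4; then |x + 3| ≤ 7.
Hence |x² − 9| ≤ 7|x − 3|, which is < ε once |x − 3| < ε/7.
Take δ = min(1, ε/7). If 0 < |x − 3| < δ then both bounds hold and |x² − 9| ≤ 7|x − 3| < 7·(ε/7) = ε.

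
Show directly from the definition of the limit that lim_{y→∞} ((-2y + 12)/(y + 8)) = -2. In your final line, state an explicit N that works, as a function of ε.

Suppose ε > 0. We seek N > 0 such that y > N implies |(-2y + 12)/(y + 8) + 2| < ε.
(-2y + 12)/(y + 8) + 2 = ((-2y + 12) − (-2)(y + 8)) / ((y + 8)) = 28/((y + 8)).
For y > 0 we have y + 8 > y, so |(-2y + 12)/(y + 8) + 2| = 28/((y + 8)) < 28/(y) = 28/y.
Thus |(-2y + 12)/(y + 8) + 2| < ε whenever y > 28/ε.
Take N = 28/ε. If y > N then |(-2y + 12)/(y + 8) + 2| < 28/y < ε.

N = 28/ε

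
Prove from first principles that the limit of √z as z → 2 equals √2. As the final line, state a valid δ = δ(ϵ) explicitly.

δ = min(2, √2·ϵ)

Suppose ϵ > 0. We want δ > 0 such that 0 < |z − 2| < δ implies |√z − √2| < ϵ.
Rationalise: √z − √2 = (z − 2)/(√z + √2), so |√z − √2| = |z − 2|/(√z + √2).
Restrict δ ≤ 2 so that |z − 2| < 2 forces z > 0, and then √z + √2 > √2.
Hence |√z − √2| < |z − 2|/√2, which is < ϵ once |z − 2| < √2·ϵ.
Take δ = min(2, √2·ϵ). If 0 < |z − 2| < δ then z > 0 and |√z − √2| < |z − 2|/√2 < ϵ.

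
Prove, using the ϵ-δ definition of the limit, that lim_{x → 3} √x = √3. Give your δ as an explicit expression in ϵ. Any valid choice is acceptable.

Suppose ϵ > 0. We want δ > 0 such that 0 < |x − 3| < δ implies |√x − √3| < ϵ.
Rationalise: √x − √3 = (x − 3)/(√x + √3), so |√x − √3| = |x − 3|/(√x + √3).
Restrict δ ≤ 3 so that |x − 3| < 3 forces x > 0, and then √x + √3 > √3.
Hence |√x − √3| < |x − 3|/√3, which is < ϵ once |x − 3| < √3·ϵ.
Take δ = min(3, √3·ϵ). If 0 < |x − 3| < δ then x > 0 and |√x − √3| < |x − 3|/√3 < ϵ.

δ = min(3, √3·ϵ)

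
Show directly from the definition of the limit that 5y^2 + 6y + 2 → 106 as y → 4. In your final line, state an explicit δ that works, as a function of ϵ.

Let ϵ > 0. We want δ > 0 such that 0 < |y − 4| < δ implies |(5y^2 + 6y + 2) − 106| < ϵ.
(5y^2 + 6y + 2) − 106 = 5y^2 + 6y - 104 = (y − 4)(5y + 26).
So |(5y^2 + 6y + 2) − 106| = |y − 4|·|5y + 26|.
Assume first that |y − 4| < 1, so |y| < 5. Then |5y + 26| ≤ 5·5 + 26 = 51.
Hence |(5y^2 + 6y + 2) − 106| ≤ 51|y − 4| < ϵ provided |y − 4| < ϵ/51.
Choosing δ = min(1, ϵ/51) ensures both conditions, hence |(5y^2 + 6y + 2) − 106| < ϵ.

δ = min(1, ϵ/51)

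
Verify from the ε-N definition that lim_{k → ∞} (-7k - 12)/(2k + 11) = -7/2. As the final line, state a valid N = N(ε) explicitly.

N = (53/4)/ε

Suppose ε > 0. For k ≥ 1, |(-7k - 12)/(2k + 11) + 7/2| = |53|/(2(2k + 11)) = 53/(2(2k + 11)).
Since 2k + 11 ≥ 2k for k ≥ 1, this is ≤ 53/(2·2k) = (53/4)/k.
So |(-7k - 12)/(2k + 11) + 7/2| < ε whenever k > (53/4)/ε.
Take N = (53/4)/ε. If k > N then |(-7k - 12)/(2k + 11) + 7/2| ≤ (53/4)/k < ε.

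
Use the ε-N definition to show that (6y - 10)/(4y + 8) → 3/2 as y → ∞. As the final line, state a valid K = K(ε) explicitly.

Suppose ε > 0. We seek K > 0 such that y > K implies |(6y - 10)/(4y + 8) − (3/2)| < ε.
(6y - 10)/(4y + 8) − (3/2) = (4(6y - 10) − 6(4y + 8)) / (4(4y + 8)) = -88/(4(4y + 8)).
For y > 0 we have 4y + 8 > 4y, so |(6y - 10)/(4y + 8) − (3/2)| = 88/(4(4y + 8)) < 88/(4·4y) = (11/2)/y.
Thus |(6y - 10)/(4y + 8) − (3/2)| < ε whenever y > (11/2)/ε.
Take K = (11/2)/ε. If y > K then |(6y - 10)/(4y + 8) − (3/2)| < (11/2)/y < ε.

K = (11/2)/ε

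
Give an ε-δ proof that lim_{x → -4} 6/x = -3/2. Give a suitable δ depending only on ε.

δ = min(2, (4/3)ε)

Let ε > 0. We seek δ > 0 such that 0 < |x + 4| < δ implies |6/x + 3/2| < ε.
|6/x + 3/2| = 6·|-4 − x|/(4·|x|) = 6|x + 4|/(4|x|).
Restrict δ ≤ 2. Then |x + 4| < 2 gives |x| > 2, so 4|x| > 8.
Then |6/x + 3/2| < 6|x + 4|/8, which is < ε when |x + 4| < (4/3)ε.
Take δ = min(2, (4/3)ε). Then 0 < |x + 4| < δ gives both |x + 4| < 2 and |x + 4| < (4/3)ε, so |6/x + 3/2| < ε.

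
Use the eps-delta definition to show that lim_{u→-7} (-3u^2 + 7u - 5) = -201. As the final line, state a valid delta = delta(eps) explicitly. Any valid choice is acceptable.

Suppose eps > 0. We want delta > 0 such that 0 < |u + 7| < delta implies |(-3u^2 + 7u - 5) + 201| < eps.
(-3u^2 + 7u - 5) + 201 = -3u^2 + 7u + 196 = (u + 7)(-3u + 28).
So |(-3u^2 + 7u - 5) + 201| = |u + 7|·|-3u + 28|.
Require delta ≤ 1. Then |u + 7| < 1 gives |u| < 8, and by the triangle inequality |-3u + 28| ≤ 3·8 + 28 = 52.
Hence |(-3u^2 + 7u - 5) + 201| ≤ 52|u + 7| < eps provided |u + 7| < eps/52.
Choosing delta = min(1, eps/52) ensures both conditions, hence |(-3u^2 + 7u - 5) + 201| < eps.

delta = min(1, eps/52)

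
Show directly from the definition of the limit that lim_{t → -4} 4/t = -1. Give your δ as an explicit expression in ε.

δ = min(2, 2ε)

Suppose ε > 0. We seek δ > 0 such that 0 < |t + 4| < δ implies |4/t + 1| < ε.
|4/t + 1| = 4·|-4 − t|/(4·|t|) = 4|t + 4|/(4|t|).
Restrict δ ≤ 2. Then |t + 4| < 2 gives |t| > 2, so 4|t| > 8.
Then |4/t + 1| < 4|t + 4|/8, which is < ε when |t + 4| < 2ε.
Take δ = min(2, 2ε). Then 0 < |t + 4| < δ gives both |t + 4| < 2 and |t + 4| < 2ε, so |4/t + 1| < ε.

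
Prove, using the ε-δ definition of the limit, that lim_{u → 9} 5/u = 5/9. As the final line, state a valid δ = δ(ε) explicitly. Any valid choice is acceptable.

Suppose ε > 0. We seek δ > 0 such that 0 < |u − 9| < δ implies |5/u − (5/9)| < ε.
|5/u − (5/9)| = 5·|9 − u|/(9·|u|) = 5|u − 9|/(9|u|).
Restrict δ ≤ 9/2. Then |u − 9| < 9/2 gives |u| > 9/2, so 9|u| > 81/2.
Then |5/u − (5/9)| < 5|u − 9|/(81/2), which is < ε when |u − 9| < (81/10)ε.
Take δ = min(9/2, (81/10)ε). Then 0 < |u − 9| < δ gives both |u − 9| < 9/2 and |u − 9| < (81/10)ε, so |5/u − (5/9)| < ε.

δ = min(9/2, (81/10)ε)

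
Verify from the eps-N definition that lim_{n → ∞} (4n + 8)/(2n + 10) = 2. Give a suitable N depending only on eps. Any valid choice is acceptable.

Fix eps > 0. For n ≥ 1, |(4n + 8)/(2n + 10) − 2| = |-24|/(2(2n + 10)) = 24/(2(2n + 10)).
Since 2n + 10 ≥ 2n for n ≥ 1, this is ≤ 24/(2·2n) = 6/n.
So |(4n + 8)/(2n + 10) − 2| < eps whenever n > 6/eps.
Take N = 6/eps. If n > N then |(4n + 8)/(2n + 10) − 2| ≤ 6/n < eps.

N = 6/eps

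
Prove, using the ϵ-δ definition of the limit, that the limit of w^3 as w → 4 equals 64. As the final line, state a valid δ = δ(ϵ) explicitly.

Let ϵ > 0. We seek δ > 0 with 0 < |w − 4| < δ ⇒ |w^3 − 64| < ϵ.
Factor: w^3 − 64 = (w − 4)(w^2 + 4w + 16), so |w^3 − 64| = |w − 4|·|w^2 + 4w + 16|.
Restrict δ ≤ 1. Then |w − 4| < 1 gives |w| < 5, so by the triangle inequality |w^2 + 4w + 16| ≤ 5^2 + 4·5 + 16 = 61.
Hence |w^3 − 64| ≤ 61|w − 4|, which is < ϵ once |w − 4| < ϵ/61.
Take δ = min(1, ϵ/61). If 0 < |w − 4| < δ then both bounds hold and |w^3 − 64| ≤ 61|w − 4| < 61·(ϵ/61) = ϵ.

δ = min(1, ϵ/61)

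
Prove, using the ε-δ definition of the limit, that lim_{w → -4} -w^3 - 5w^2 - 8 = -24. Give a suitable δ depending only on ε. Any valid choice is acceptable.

δ = min(1, ε/34)

Let ε > 0 be given. We want δ > 0 such that 0 < |w + 4| < δ implies |(-w^3 - 5w^2 - 8) + 24| < ε.
(-w^3 - 5w^2 - 8) + 24 = -w^3 - 5w^2 + 16 = (w + 4)(-w^2 - w + 4).
So |(-w^3 - 5w^2 - 8) + 24| = |w + 4|·|-w^2 - w + 4|.
Assume first that |w + 4| < 1, so |w| < 5. Then |-w^2 - w + 4| ≤ 5^2 + 5 + 4 = 34.
Hence |(-w^3 - 5w^2 - 8) + 24| ≤ 34|w + 4| < ε provided |w + 4| < ε/34.
Choosing δ = min(1, ε/34) ensures both conditions, hence |(-w^3 - 5w^2 - 8) + 24| < ε.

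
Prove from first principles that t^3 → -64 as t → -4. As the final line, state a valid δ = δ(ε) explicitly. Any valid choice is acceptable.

Suppose ε > 0. We seek δ > 0 with 0 < |t + 4| < δ ⇒ |t^3 + 64| < ε.
Factor: t^3 + 64 = (t + 4)(t^2 - 4t + 16), so |t^3 + 64| = |t + 4|·|t^2 - 4t + 16|.
Restrict δ ≤ 1. Then |t + 4| < 1 gives |t| < 5, so by the triangle inequality |t^2 - 4t + 16| ≤ 5^2 + 4·5 + 16 = 61.
Hence |t^3 + 64| ≤ 61|t + 4|, which is < ε once |t + 4| < ε/61.
Take δ = min(1, ε/61). If 0 < |t + 4| < δ then both bounds hold and |t^3 + 64| ≤ 61|t + 4| < 61·(ε/61) = ε.

δ = min(1, ε/61)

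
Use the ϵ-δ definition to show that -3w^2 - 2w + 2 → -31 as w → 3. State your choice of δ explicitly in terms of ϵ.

Let ϵ > 0. We want δ > 0 such that 0 < |w − 3| < δ implies |(-3w^2 - 2w + 2) + 31| < ϵ.
(-3w^2 - 2w + 2) + 31 = -3w^2 - 2w + 33 = (w − 3)(-3w - 11).
So |(-3w^2 - 2w + 2) + 31| = |w − 3|·|-3w - 11|.
Assume first that |w − 3| < 2, so |w| < 5. Then |-3w - 11| ≤ 3·5 + 11 = 26.
Hence |(-3w^2 - 2w + 2) + 31| ≤ 26|w − 3| < ϵ provided |w − 3| < ϵ/26.
Choosing δ = min(2, ϵ/26) ensures both conditions, hence |(-3w^2 - 2w + 2) + 31| < ϵ.

δ = min(2, ϵ/26)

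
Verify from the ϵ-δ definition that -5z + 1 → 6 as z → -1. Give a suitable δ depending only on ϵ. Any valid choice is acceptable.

δ = ϵ/5

Fix ϵ > 0. We need δ > 0 so that 0 < |z + 1| < δ implies |(-5z + 1) − 6| < ϵ.
|(-5z + 1) − 6| = |-5z - 5| = 5|z + 1|.
Thus it suffices that |z + 1| < ϵ/5.
Take δ = ϵ/5. If 0 < |z + 1| < δ then |(-5z + 1) − 6| = 5|z + 1| < 5·(ϵ/5) = ϵ.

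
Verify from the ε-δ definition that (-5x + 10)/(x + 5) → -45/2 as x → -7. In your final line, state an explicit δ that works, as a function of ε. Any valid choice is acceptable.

δ = min(1, (2/35)ε)

Let ε > 0. We want δ > 0 with 0 < |x + 7| < δ ⇒ |(-5x + 10)/(x + 5) + 45/2| < ε.
Combining over a common denominator, (-5x + 10)/(x + 5) + 45/2 = [(-5x + 10)·(-2) − 45·(x + 5)] / [(-2)·(x + 5)] = -35(x + 7) / ((-2)(x + 5)).
So |(-5x + 10)/(x + 5) + 45/2| = 35|x + 7| / (2·|x + 5|).
Require δ ≤ 1, so |x + 5| ≥ |-2| − |x + 7| > 2 − 1 = 1.
Hence |(-5x + 10)/(x + 5) + 45/2| < 35|x + 7|/(2·1) = (35/2)|x + 7|, which is < ε once |x + 7| < (2/35)ε.
Take δ = min(1, (2/35)ε). Then 0 < |x + 7| < δ forces both bounds, so |(-5x + 10)/(x + 5) + 45/2| < ε.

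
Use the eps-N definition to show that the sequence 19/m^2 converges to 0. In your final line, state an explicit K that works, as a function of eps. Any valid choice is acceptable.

K = (19/eps)^{1/2}

Fix eps > 0. For m ≥ 1, |19/m^2 − 0| = 19/m^2.
19/m^2 < eps ⇔ m^2 > 19/eps ⇔ m > (19/eps)^{1/2}.
Take K = (19/eps)^{1/2}. Then m > K implies 19/m^2 < eps.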